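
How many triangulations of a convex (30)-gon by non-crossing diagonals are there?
C_28 = 263747951750360

These polygon triangulations are counted by the Catalan number C_n = (1/(n + 1)) · C(2n, n). For n = 28: C_28 = (1/29) · C(56, 28) = 7648690600760440/29 = 263747951750360.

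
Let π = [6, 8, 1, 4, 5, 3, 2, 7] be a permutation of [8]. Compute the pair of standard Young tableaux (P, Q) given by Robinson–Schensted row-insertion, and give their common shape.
P = [1, 2, 5, 7] / [3, 8] / [4] / [6];  Q = [1, 2, 5, 8] / [3, 4] / [6] / [7];  common shape = (4, 2, 1, 1)

Row-insert the values π_1, π_2, … into P one at a time, bumping the leftmost entry strictly greater than the inserted value down to the next row. The recording tableau Q records, in position (i, j), the step at which that cell was added to P.
  Insert 6 (step 1): P = [6];  Q = [1]
  Insert 8 (step 2): P = [6, 8];  Q = [1, 2]
  Insert 1 (step 3): P = [1, 8] / [6];  Q = [1, 2] / [3]
  Insert 4 (step 4): P = [1, 4] / [6, 8];  Q = [1, 2] / [3, 4]
  Insert 5 (step 5): P = [1, 4, 5] / [6, 8];  Q = [1, 2, 5] / [3, 4]
  Insert 3 (step 6): P = [1, 3, 5] / [4, 8] / [6];  Q = [1, 2, 5] / [3, 4] / [6]
  Insert 2 (step 7): P = [1, 2, 5] / [3, 8] / [4] / [6];  Q = [1, 2, 5] / [3, 4] / [6] / [7]
  Insert 7 (step 8): P = [1, 2, 5, 7] / [3, 8] / [4] / [6];  Q = [1, 2, 5, 8] / [3, 4] / [6] / [7]
Final shape: (4, 2, 1, 1).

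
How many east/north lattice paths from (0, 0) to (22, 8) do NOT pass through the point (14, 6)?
Number of paths = 4108725

Total paths from (0, 0) to (22, 8): C(30, 22) = 5852925. Paths through (14, 6): (paths (0, 0) → (14, 6)) × (paths (14, 6) → (22, 8)) = C(20, 14) · C(10, 8) = 38760 · 45 = 1744200. Avoidance count = 5852925 − 1744200 = 4108725.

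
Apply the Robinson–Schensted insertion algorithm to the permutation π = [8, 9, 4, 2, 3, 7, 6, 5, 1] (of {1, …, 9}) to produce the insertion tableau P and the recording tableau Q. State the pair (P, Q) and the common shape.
P = [1, 3, 5] / [2, 6] / [4, 9] / [7] / [8];  Q = [1, 2, 6] / [3, 5] / [4, 7] / [8] / [9];  common shape = (3, 2, 2, 1, 1)

Row-insert the values π_1, π_2, … into P one at a time, bumping the leftmost entry strictly greater than the inserted value down to the next row. The recording tableau Q records, in position (i, j), the step at which that cell was added to P.
  Insert 8 (step 1): P = [8];  Q = [1]
  Insert 9 (step 2): P = [8, 9];  Q = [1, 2]
  Insert 4 (step 3): P = [4, 9] / [8];  Q = [1, 2] / [3]
  Insert 2 (step 4): P = [2, 9] / [4] / [8];  Q = [1, 2] / [3] / [4]
  Insert 3 (step 5): P = [2, 3] / [4, 9] / [8];  Q = [1, 2] / [3, 5] / [4]
  Insert 7 (step 6): P = [2, 3, 7] / [4, 9] / [8];  Q = [1, 2, 6] / [3, 5] / [4]
  Insert 6 (step 7): P = [2, 3, 6] / [4, 7] / [8, 9];  Q = [1, 2, 6] / [3, 5] / [4, 7]
  Insert 5 (step 8): P = [2, 3, 5] / [4, 6] / [7, 9] / [8];  Q = [1, 2, 6] / [3, 5] / [4, 7] / [8]
  Insert 1 (step 9): P = [1, 3, 5] / [2, 6] / [4, 9] / [7] / [8];  Q = [1, 2, 6] / [3, 5] / [4, 7] / [8] / [9]
Final shape: (3, 2, 2, 1, 1).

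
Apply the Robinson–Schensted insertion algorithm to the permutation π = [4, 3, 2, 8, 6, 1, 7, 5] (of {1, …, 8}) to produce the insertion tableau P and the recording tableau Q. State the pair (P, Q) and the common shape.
P = [1, 5, 7] / [2, 6] / [3, 8] / [4];  Q = [1, 4, 7] / [2, 5] / [3, 8] / [6];  common shape = (3, 2, 2, 1)

Row-insert the values π_1, π_2, … into P one at a time, bumping the leftmost entry strictly greater than the inserted value down to the next row. The recording tableau Q records, in position (i, j), the step at which that cell was added to P.
  Insert 4 (step 1): P = [4];  Q = [1]
  Insert 3 (step 2): P = [3] / [4];  Q = [1] / [2]
  Insert 2 (step 3): P = [2] / [3] / [4];  Q = [1] / [2] / [3]
  Insert 8 (step 4): P = [2, 8] / [3] / [4];  Q = [1, 4] / [2] / [3]
  Insert 6 (step 5): P = [2, 6] / [3, 8] / [4];  Q = [1, 4] / [2, 5] / [3]
  Insert 1 (step 6): P = [1, 6] / [2, 8] / [3] / [4];  Q = [1, 4] / [2, 5] / [3] / [6]
  Insert 7 (step 7): P = [1, 6, 7] / [2, 8] / [3] / [4];  Q = [1, 4, 7] / [2, 5] / [3] / [6]
  Insert 5 (step 8): P = [1, 5, 7] / [2, 6] / [3, 8] / [4];  Q = [1, 4, 7] / [2, 5] / [3, 8] / [6]
Final shape: (3, 2, 2, 1).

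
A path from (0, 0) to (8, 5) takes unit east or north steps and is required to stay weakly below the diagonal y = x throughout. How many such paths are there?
Number of paths = 572

By the reflection principle (André's argument), the number of monotone paths to (8, 5) with n ≤ m that never go above y = x is C(13, 8) − C(13, 9) = 1287 − 715 = 572.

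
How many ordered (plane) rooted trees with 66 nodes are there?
C_65 = 1440418573150919668872489894243865350

These ordered rooted trees are counted by the Catalan number C_n = (1/(n + 1)) · C(2n, n). For n = 65: C_65 = (1/66) · C(130, 65) = 95067625827960698145584333020095113100/66 = 1440418573150919668872489894243865350.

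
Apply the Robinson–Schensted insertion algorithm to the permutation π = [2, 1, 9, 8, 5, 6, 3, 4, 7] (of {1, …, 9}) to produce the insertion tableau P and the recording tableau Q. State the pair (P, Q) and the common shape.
P = [1, 3, 4, 7] / [2, 5, 6] / [8] / [9];  Q = [1, 3, 6, 9] / [2, 4, 8] / [5] / [7];  common shape = (4, 3, 1, 1)

Row-insert the values π_1, π_2, … into P one at a time, bumping the leftmost entry strictly greater than the inserted value down to the next row. The recording tableau Q records, in position (i, j), the step at which that cell was added to P.
  Insert 2 (step 1): P = [2];  Q = [1]
  Insert 1 (step 2): P = [1] / [2];  Q = [1] / [2]
  Insert 9 (step 3): P = [1, 9] / [2];  Q = [1, 3] / [2]
  Insert 8 (step 4): P = [1, 8] / [2, 9];  Q = [1, 3] / [2, 4]
  Insert 5 (step 5): P = [1, 5] / [2, 8] / [9];  Q = [1, 3] / [2, 4] / [5]
  Insert 6 (step 6): P = [1, 5, 6] / [2, 8] / [9];  Q = [1, 3, 6] / [2, 4] / [5]
  Insert 3 (step 7): P = [1, 3, 6] / [2, 5] / [8] / [9];  Q = [1, 3, 6] / [2, 4] / [5] / [7]
  Insert 4 (step 8): P = [1, 3, 4] / [2, 5, 6] / [8] / [9];  Q = [1, 3, 6] / [2, 4, 8] / [5] / [7]
  Insert 7 (step 9): P = [1, 3, 4, 7] / [2, 5, 6] / [8] / [9];  Q = [1, 3, 6, 9] / [2, 4, 8] / [5] / [7]
Final shape: (4, 3, 1, 1).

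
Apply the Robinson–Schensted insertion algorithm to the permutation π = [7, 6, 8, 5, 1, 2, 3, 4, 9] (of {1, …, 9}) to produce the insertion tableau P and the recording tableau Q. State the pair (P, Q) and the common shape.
P = [1, 2, 3, 4, 9] / [5, 8] / [6] / [7];  Q = [1, 3, 7, 8, 9] / [2, 6] / [4] / [5];  common shape = (5, 2, 1, 1)

Row-insert the values π_1, π_2, … into P one at a time, bumping the leftmost entry strictly greater than the inserted value down to the next row. The recording tableau Q records, in position (i, j), the step at which that cell was added to P.
  Insert 7 (step 1): P = [7];  Q = [1]
  Insert 6 (step 2): P = [6] / [7];  Q = [1] / [2]
  Insert 8 (step 3): P = [6, 8] / [7];  Q = [1, 3] / [2]
  Insert 5 (step 4): P = [5, 8] / [6] / [7];  Q = [1, 3] / [2] / [4]
  Insert 1 (step 5): P = [1, 8] / [5] / [6] / [7];  Q = [1, 3] / [2] / [4] / [5]
  Insert 2 (step 6): P = [1, 2] / [5, 8] / [6] / [7];  Q = [1, 3] / [2, 6] / [4] / [5]
  Insert 3 (step 7): P = [1, 2, 3] / [5, 8] / [6] / [7];  Q = [1, 3, 7] / [2, 6] / [4] / [5]
  Insert 4 (step 8): P = [1, 2, 3, 4] / [5, 8] / [6] / [7];  Q = [1, 3, 7, 8] / [2, 6] / [4] / [5]
  Insert 9 (step 9): P = [1, 2, 3, 4, 9] / [5, 8] / [6] / [7];  Q = [1, 3, 7, 8, 9] / [2, 6] / [4] / [5]
Final shape: (5, 2, 1, 1).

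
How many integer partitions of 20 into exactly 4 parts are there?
p(20, 4 parts) = 64

Partitions of n into exactly k parts are in bijection with partitions of n − k into at most k parts (subtract 1 from each part). So p(20, exactly 4) = p(16, parts ≤ 4). Computing via the recurrence p(m, j) = p(m, j−1) + p(m−j, j) gives 64.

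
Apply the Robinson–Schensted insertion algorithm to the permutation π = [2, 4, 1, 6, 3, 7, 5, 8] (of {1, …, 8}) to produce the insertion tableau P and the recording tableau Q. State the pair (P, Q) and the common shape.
P = [1, 3, 5, 7, 8] / [2, 4, 6];  Q = [1, 2, 4, 6, 8] / [3, 5, 7];  common shape = (5, 3)

Row-insert the values π_1, π_2, … into P one at a time, bumping the leftmost entry strictly greater than the inserted value down to the next row. The recording tableau Q records, in position (i, j), the step at which that cell was added to P.
  Insert 2 (step 1): P = [2];  Q = [1]
  Insert 4 (step 2): P = [2, 4];  Q = [1, 2]
  Insert 1 (step 3): P = [1, 4] / [2];  Q = [1, 2] / [3]
  Insert 6 (step 4): P = [1, 4, 6] / [2];  Q = [1, 2, 4] / [3]
  Insert 3 (step 5): P = [1, 3, 6] / [2, 4];  Q = [1, 2, 4] / [3, 5]
  Insert 7 (step 6): P = [1, 3, 6, 7] / [2, 4];  Q = [1, 2, 4, 6] / [3, 5]
  Insert 5 (step 7): P = [1, 3, 5, 7] / [2, 4, 6];  Q = [1, 2, 4, 6] / [3, 5, 7]
  Insert 8 (step 8): P = [1, 3, 5, 7, 8] / [2, 4, 6];  Q = [1, 2, 4, 6, 8] / [3, 5, 7]
Final shape: (5, 3).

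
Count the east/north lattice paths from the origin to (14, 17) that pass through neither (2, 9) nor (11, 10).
Number of paths = 215994255

Inclusion–exclusion. Total paths: C(31, 14) = 265182525. Through P₁: C(11, 2)·C(20, 12) = 6928350. Through P₂: C(21, 11)·C(10, 3) = 42325920. Since P₁ is strictly southwest of P₂, a monotone path through both must visit P₁ then P₂; paths through both = C(11, 2)·C(10, 9)·C(10, 3) = 66000. Avoid both = 265182525 − 6928350 − 42325920 + 66000 = 215994255.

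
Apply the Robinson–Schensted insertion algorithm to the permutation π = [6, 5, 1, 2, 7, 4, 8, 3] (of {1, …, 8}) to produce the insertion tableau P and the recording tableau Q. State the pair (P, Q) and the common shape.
P = [1, 2, 3, 8] / [4, 7] / [5] / [6];  Q = [1, 4, 5, 7] / [2, 6] / [3] / [8];  common shape = (4, 2, 1, 1)

Row-insert the values π_1, π_2, … into P one at a time, bumping the leftmost entry strictly greater than the inserted value down to the next row. The recording tableau Q records, in position (i, j), the step at which that cell was added to P.
  Insert 6 (step 1): P = [6];  Q = [1]
  Insert 5 (step 2): P = [5] / [6];  Q = [1] / [2]
  Insert 1 (step 3): P = [1] / [5] / [6];  Q = [1] / [2] / [3]
  Insert 2 (step 4): P = [1, 2] / [5] / [6];  Q = [1, 4] / [2] / [3]
  Insert 7 (step 5): P = [1, 2, 7] / [5] / [6];  Q = [1, 4, 5] / [2] / [3]
  Insert 4 (step 6): P = [1, 2, 4] / [5, 7] / [6];  Q = [1, 4, 5] / [2, 6] / [3]
  Insert 8 (step 7): P = [1, 2, 4, 8] / [5, 7] / [6];  Q = [1, 4, 5, 7] / [2, 6] / [3]
  Insert 3 (step 8): P = [1, 2, 3, 8] / [4, 7] / [5] / [6];  Q = [1, 4, 5, 7] / [2, 6] / [3] / [8]
Final shape: (4, 2, 1, 1).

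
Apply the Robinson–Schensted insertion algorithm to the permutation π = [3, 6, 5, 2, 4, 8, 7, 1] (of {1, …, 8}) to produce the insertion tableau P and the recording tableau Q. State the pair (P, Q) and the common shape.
P = [1, 4, 7] / [2, 5, 8] / [3] / [6];  Q = [1, 2, 6] / [3, 5, 7] / [4] / [8];  common shape = (3, 3, 1, 1)

Row-insert the values π_1, π_2, … into P one at a time, bumping the leftmost entry strictly greater than the inserted value down to the next row. The recording tableau Q records, in position (i, j), the step at which that cell was added to P.
  Insert 3 (step 1): P = [3];  Q = [1]
  Insert 6 (step 2): P = [3, 6];  Q = [1, 2]
  Insert 5 (step 3): P = [3, 5] / [6];  Q = [1, 2] / [3]
  Insert 2 (step 4): P = [2, 5] / [3] / [6];  Q = [1, 2] / [3] / [4]
  Insert 4 (step 5): P = [2, 4] / [3, 5] / [6];  Q = [1, 2] / [3, 5] / [4]
  Insert 8 (step 6): P = [2, 4, 8] / [3, 5] / [6];  Q = [1, 2, 6] / [3, 5] / [4]
  Insert 7 (step 7): P = [2, 4, 7] / [3, 5, 8] / [6];  Q = [1, 2, 6] / [3, 5, 7] / [4]
  Insert 1 (step 8): P = [1, 4, 7] / [2, 5, 8] / [3] / [6];  Q = [1, 2, 6] / [3, 5, 7] / [4] / [8]
Final shape: (3, 3, 1, 1).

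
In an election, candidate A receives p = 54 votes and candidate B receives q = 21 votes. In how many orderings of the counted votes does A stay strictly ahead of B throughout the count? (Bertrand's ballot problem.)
Strict-lead orderings = 925555503026503448

Total orderings of the 75 votes with 54 for A: C(75, 54) = 2103535234151144200. By the Bertrand ballot formula (Cycle Lemma / reflection principle), the number of orderings in which A is strictly ahead of B throughout is (p − q)/(p + q) · C(p + q, p) = (54 − 21)/(54 + 21) · 2103535234151144200 = 925555503026503448.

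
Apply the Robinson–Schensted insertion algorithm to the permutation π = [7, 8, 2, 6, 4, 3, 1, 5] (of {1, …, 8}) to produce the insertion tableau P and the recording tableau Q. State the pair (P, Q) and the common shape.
P = [1, 3, 5] / [2, 8] / [4] / [6] / [7];  Q = [1, 2, 8] / [3, 4] / [5] / [6] / [7];  common shape = (3, 2, 1, 1, 1)

Row-insert the values π_1, π_2, … into P one at a time, bumping the leftmost entry strictly greater than the inserted value down to the next row. The recording tableau Q records, in position (i, j), the step at which that cell was added to P.
  Insert 7 (step 1): P = [7];  Q = [1]
  Insert 8 (step 2): P = [7, 8];  Q = [1, 2]
  Insert 2 (step 3): P = [2, 8] / [7];  Q = [1, 2] / [3]
  Insert 6 (step 4): P = [2, 6] / [7, 8];  Q = [1, 2] / [3, 4]
  Insert 4 (step 5): P = [2, 4] / [6, 8] / [7];  Q = [1, 2] / [3, 4] / [5]
  Insert 3 (step 6): P = [2, 3] / [4, 8] / [6] / [7];  Q = [1, 2] / [3, 4] / [5] / [6]
  Insert 1 (step 7): P = [1, 3] / [2, 8] / [4] / [6] / [7];  Q = [1, 2] / [3, 4] / [5] / [6] / [7]
  Insert 5 (step 8): P = [1, 3, 5] / [2, 8] / [4] / [6] / [7];  Q = [1, 2, 8] / [3, 4] / [5] / [6] / [7]
Final shape: (3, 2, 1, 1, 1).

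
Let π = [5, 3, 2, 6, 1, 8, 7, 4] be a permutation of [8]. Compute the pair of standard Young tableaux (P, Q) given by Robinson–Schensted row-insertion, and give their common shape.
P = [1, 4, 7] / [2, 6] / [3, 8] / [5];  Q = [1, 4, 6] / [2, 7] / [3, 8] / [5];  common shape = (3, 2, 2, 1)

Row-insert the values π_1, π_2, … into P one at a time, bumping the leftmost entry strictly greater than the inserted value down to the next row. The recording tableau Q records, in position (i, j), the step at which that cell was added to P.
  Insert 5 (step 1): P = [5];  Q = [1]
  Insert 3 (step 2): P = [3] / [5];  Q = [1] / [2]
  Insert 2 (step 3): P = [2] / [3] / [5];  Q = [1] / [2] / [3]
  Insert 6 (step 4): P = [2, 6] / [3] / [5];  Q = [1, 4] / [2] / [3]
  Insert 1 (step 5): P = [1, 6] / [2] / [3] / [5];  Q = [1, 4] / [2] / [3] / [5]
  Insert 8 (step 6): P = [1, 6, 8] / [2] / [3] / [5];  Q = [1, 4, 6] / [2] / [3] / [5]
  Insert 7 (step 7): P = [1, 6, 7] / [2, 8] / [3] / [5];  Q = [1, 4, 6] / [2, 7] / [3] / [5]
  Insert 4 (step 8): P = [1, 4, 7] / [2, 6] / [3, 8] / [5];  Q = [1, 4, 6] / [2, 7] / [3, 8] / [5]
Final shape: (3, 2, 2, 1).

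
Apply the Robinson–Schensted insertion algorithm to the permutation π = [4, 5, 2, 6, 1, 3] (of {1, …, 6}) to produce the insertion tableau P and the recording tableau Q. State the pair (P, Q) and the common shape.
P = [1, 3, 6] / [2, 5] / [4];  Q = [1, 2, 4] / [3, 6] / [5];  common shape = (3, 2, 1)

Row-insert the values π_1, π_2, … into P one at a time, bumping the leftmost entry strictly greater than the inserted value down to the next row. The recording tableau Q records, in position (i, j), the step at which that cell was added to P.
  Insert 4 (step 1): P = [4];  Q = [1]
  Insert 5 (step 2): P = [4, 5];  Q = [1, 2]
  Insert 2 (step 3): P = [2, 5] / [4];  Q = [1, 2] / [3]
  Insert 6 (step 4): P = [2, 5, 6] / [4];  Q = [1, 2, 4] / [3]
  Insert 1 (step 5): P = [1, 5, 6] / [2] / [4];  Q = [1, 2, 4] / [3] / [5]
  Insert 3 (step 6): P = [1, 3, 6] / [2, 5] / [4];  Q = [1, 2, 4] / [3, 6] / [5]
Final shape: (3, 2, 1).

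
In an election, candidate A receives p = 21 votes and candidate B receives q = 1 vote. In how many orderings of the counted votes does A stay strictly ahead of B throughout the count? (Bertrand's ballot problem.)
Strict-lead orderings = 20

Total orderings of the 22 votes with 21 for A: C(22, 21) = 22. By the Bertrand ballot formula (Cycle Lemma / reflection principle), the number of orderings in which A is strictly ahead of B throughout is (p − q)/(p + q) · C(p + q, p) = (21 − 1)/(21 + 1) · 22 = 20.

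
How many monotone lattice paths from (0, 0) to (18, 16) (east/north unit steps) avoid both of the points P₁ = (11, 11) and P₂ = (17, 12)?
Number of paths = 1410469731

Inclusion–exclusion. Total paths: C(34, 18) = 2203961430. Through P₁: C(22, 11)·C(12, 7) = 558702144. Through P₂: C(29, 17)·C(5, 1) = 259479675. Since P₁ is strictly southwest of P₂, a monotone path through both must visit P₁ then P₂; paths through both = C(22, 11)·C(7, 6)·C(5, 1) = 24690120. Avoid both = 2203961430 − 558702144 − 259479675 + 24690120 = 1410469731.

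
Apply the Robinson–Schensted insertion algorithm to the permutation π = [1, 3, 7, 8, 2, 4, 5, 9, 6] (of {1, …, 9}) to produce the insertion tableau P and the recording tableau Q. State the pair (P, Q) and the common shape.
P = [1, 2, 4, 5, 6] / [3, 7, 8, 9];  Q = [1, 2, 3, 4, 8] / [5, 6, 7, 9];  common shape = (5, 4)

Row-insert the values π_1, π_2, … into P one at a time, bumping the leftmost entry strictly greater than the inserted value down to the next row. The recording tableau Q records, in position (i, j), the step at which that cell was added to P.
  Insert 1 (step 1): P = [1];  Q = [1]
  Insert 3 (step 2): P = [1, 3];  Q = [1, 2]
  Insert 7 (step 3): P = [1, 3, 7];  Q = [1, 2, 3]
  Insert 8 (step 4): P = [1, 3, 7, 8];  Q = [1, 2, 3, 4]
  Insert 2 (step 5): P = [1, 2, 7, 8] / [3];  Q = [1, 2, 3, 4] / [5]
  Insert 4 (step 6): P = [1, 2, 4, 8] / [3, 7];  Q = [1, 2, 3, 4] / [5, 6]
  Insert 5 (step 7): P = [1, 2, 4, 5] / [3, 7, 8];  Q = [1, 2, 3, 4] / [5, 6, 7]
  Insert 9 (step 8): P = [1, 2, 4, 5, 9] / [3, 7, 8];  Q = [1, 2, 3, 4, 8] / [5, 6, 7]
  Insert 6 (step 9): P = [1, 2, 4, 5, 6] / [3, 7, 8, 9];  Q = [1, 2, 3, 4, 8] / [5, 6, 7, 9]
Final shape: (5, 4).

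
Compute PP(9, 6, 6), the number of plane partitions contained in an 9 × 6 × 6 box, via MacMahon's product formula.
PP(9, 6, 6) = 6062460972064640

Evaluate the triple product over i = 1..9, j = 1..6, k = 1..6. The factors are (2/1) · (3/2) · (4/3) · (5/4) · (6/5) · (7/6) · (3/2) · (4/3) · … (324 factors total). The numerators and denominators telescope so the product is an integer; carrying out the multiplication exactly gives PP(9, 6, 6) = 6062460972064640.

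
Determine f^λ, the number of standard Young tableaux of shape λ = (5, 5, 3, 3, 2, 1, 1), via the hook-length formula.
# SYT of shape (5, 5, 3, 3, 2, 1, 1) = 136047600

Hook-length formula: f^λ = n! / Π hook(c), product over all cells c of the Young diagram. For λ = (5, 5, 3, 3, 2, 1, 1), n = 20 boxes. Hook lengths by row (left-to-right, top-to-bottom): [11, 8, 6, 3, 2]; [10, 7, 5, 2, 1]; [7, 4, 2]; [6, 3, 1]; [4, 1]; [2]; [1]. Product of hooks = 17882726400. So f^λ = 20! / 17882726400 = 2432902008176640000 / 17882726400 = 136047600.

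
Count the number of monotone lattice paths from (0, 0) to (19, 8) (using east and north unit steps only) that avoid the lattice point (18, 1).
Number of paths = 2219923

Total paths from (0, 0) to (19, 8): C(27, 19) = 2220075. Paths through (18, 1): (paths (0, 0) → (18, 1)) × (paths (18, 1) → (19, 8)) = C(19, 18) · C(8, 1) = 19 · 8 = 152. Avoidance count = 2220075 − 152 = 2219923.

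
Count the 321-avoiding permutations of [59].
C_59 = 405944995127576985730643443367112

These 321-avoiding permutations are counted by the Catalan number C_n = (1/(n + 1)) · C(2n, n). For n = 59: C_59 = (1/60) · C(118, 59) = 24356699707654619143838606602026720/60 = 405944995127576985730643443367112.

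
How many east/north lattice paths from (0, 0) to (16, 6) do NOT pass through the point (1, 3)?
Number of paths = 71349

Total paths from (0, 0) to (16, 6): C(22, 16) = 74613. Paths through (1, 3): (paths (0, 0) → (1, 3)) × (paths (1, 3) → (16, 6)) = C(4, 1) · C(18, 15) = 4 · 816 = 3264. Avoidance count = 74613 − 3264 = 71349.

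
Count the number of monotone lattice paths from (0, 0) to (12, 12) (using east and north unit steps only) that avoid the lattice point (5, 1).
Number of paths = 2513212

Total paths from (0, 0) to (12, 12): C(24, 12) = 2704156. Paths through (5, 1): (paths (0, 0) → (5, 1)) × (paths (5, 1) → (12, 12)) = C(6, 5) · C(18, 7) = 6 · 31824 = 190944. Avoidance count = 2704156 − 190944 = 2513212.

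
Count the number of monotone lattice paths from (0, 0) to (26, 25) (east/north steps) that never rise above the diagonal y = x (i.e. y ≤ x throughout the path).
Number of paths = 18367353072152

By the reflection principle (André's argument), the number of monotone paths to (26, 25) with n ≤ m that never go above y = x is C(51, 26) − C(51, 27) = 247959266474052 − 229591913401900 = 18367353072152.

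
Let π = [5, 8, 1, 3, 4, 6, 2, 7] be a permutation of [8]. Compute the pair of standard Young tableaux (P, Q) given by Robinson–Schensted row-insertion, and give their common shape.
P = [1, 2, 4, 6, 7] / [3, 8] / [5];  Q = [1, 2, 5, 6, 8] / [3, 4] / [7];  common shape = (5, 2, 1)

Row-insert the values π_1, π_2, … into P one at a time, bumping the leftmost entry strictly greater than the inserted value down to the next row. The recording tableau Q records, in position (i, j), the step at which that cell was added to P.
  Insert 5 (step 1): P = [5];  Q = [1]
  Insert 8 (step 2): P = [5, 8];  Q = [1, 2]
  Insert 1 (step 3): P = [1, 8] / [5];  Q = [1, 2] / [3]
  Insert 3 (step 4): P = [1, 3] / [5, 8];  Q = [1, 2] / [3, 4]
  Insert 4 (step 5): P = [1, 3, 4] / [5, 8];  Q = [1, 2, 5] / [3, 4]
  Insert 6 (step 6): P = [1, 3, 4, 6] / [5, 8];  Q = [1, 2, 5, 6] / [3, 4]
  Insert 2 (step 7): P = [1, 2, 4, 6] / [3, 8] / [5];  Q = [1, 2, 5, 6] / [3, 4] / [7]
  Insert 7 (step 8): P = [1, 2, 4, 6, 7] / [3, 8] / [5];  Q = [1, 2, 5, 6, 8] / [3, 4] / [7]
Final shape: (5, 2, 1).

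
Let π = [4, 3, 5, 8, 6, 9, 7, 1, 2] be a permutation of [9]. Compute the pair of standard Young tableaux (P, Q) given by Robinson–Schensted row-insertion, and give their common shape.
P = [1, 2, 6, 7] / [3, 5, 9] / [4, 8];  Q = [1, 3, 4, 6] / [2, 5, 7] / [8, 9];  common shape = (4, 3, 2)

Row-insert the values π_1, π_2, … into P one at a time, bumping the leftmost entry strictly greater than the inserted value down to the next row. The recording tableau Q records, in position (i, j), the step at which that cell was added to P.
  Insert 4 (step 1): P = [4];  Q = [1]
  Insert 3 (step 2): P = [3] / [4];  Q = [1] / [2]
  Insert 5 (step 3): P = [3, 5] / [4];  Q = [1, 3] / [2]
  Insert 8 (step 4): P = [3, 5, 8] / [4];  Q = [1, 3, 4] / [2]
  Insert 6 (step 5): P = [3, 5, 6] / [4, 8];  Q = [1, 3, 4] / [2, 5]
  Insert 9 (step 6): P = [3, 5, 6, 9] / [4, 8];  Q = [1, 3, 4, 6] / [2, 5]
  Insert 7 (step 7): P = [3, 5, 6, 7] / [4, 8, 9];  Q = [1, 3, 4, 6] / [2, 5, 7]
  Insert 1 (step 8): P = [1, 5, 6, 7] / [3, 8, 9] / [4];  Q = [1, 3, 4, 6] / [2, 5, 7] / [8]
  Insert 2 (step 9): P = [1, 2, 6, 7] / [3, 5, 9] / [4, 8];  Q = [1, 3, 4, 6] / [2, 5, 7] / [8, 9]
Final shape: (4, 3, 2).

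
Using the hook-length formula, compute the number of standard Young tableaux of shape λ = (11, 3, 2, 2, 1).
# SYT of shape (11, 3, 2, 2, 1) = 2686068

Hook-length formula: f^λ = n! / Π hook(c), product over all cells c of the Young diagram. For λ = (11, 3, 2, 2, 1), n = 19 boxes. Hook lengths by row (left-to-right, top-to-bottom): [15, 13, 10, 8, 7, 6, 5, 4, 3, 2, 1]; [6, 4, 1]; [4, 2]; [3, 1]; [1]. Product of hooks = 45287424000. So f^λ = 19! / 45287424000 = 121645100408832000 / 45287424000 = 2686068.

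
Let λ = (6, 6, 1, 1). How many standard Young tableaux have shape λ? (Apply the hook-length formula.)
# SYT of shape (6, 6, 1, 1) = 7007

Hook-length formula: f^λ = n! / Π hook(c), product over all cells c of the Young diagram. For λ = (6, 6, 1, 1), n = 14 boxes. Hook lengths by row (left-to-right, top-to-bottom): [9, 6, 5, 4, 3, 2]; [8, 5, 4, 3, 2, 1]; [2]; [1]. Product of hooks = 12441600. So f^λ = 14! / 12441600 = 87178291200 / 12441600 = 7007.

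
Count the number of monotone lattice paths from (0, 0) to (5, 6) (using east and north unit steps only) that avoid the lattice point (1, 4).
Number of paths = 387

Total paths from (0, 0) to (5, 6): C(11, 5) = 462. Paths through (1, 4): (paths (0, 0) → (1, 4)) × (paths (1, 4) → (5, 6)) = C(5, 1) · C(6, 4) = 5 · 15 = 75. Avoidance count = 462 − 75 = 387.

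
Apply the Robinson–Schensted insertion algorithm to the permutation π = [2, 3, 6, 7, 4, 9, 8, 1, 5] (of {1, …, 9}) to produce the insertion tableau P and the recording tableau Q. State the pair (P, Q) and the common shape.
P = [1, 3, 4, 5, 8] / [2, 7] / [6, 9];  Q = [1, 2, 3, 4, 6] / [5, 7] / [8, 9];  common shape = (5, 2, 2)

Row-insert the values π_1, π_2, … into P one at a time, bumping the leftmost entry strictly greater than the inserted value down to the next row. The recording tableau Q records, in position (i, j), the step at which that cell was added to P.
  Insert 2 (step 1): P = [2];  Q = [1]
  Insert 3 (step 2): P = [2, 3];  Q = [1, 2]
  Insert 6 (step 3): P = [2, 3, 6];  Q = [1, 2, 3]
  Insert 7 (step 4): P = [2, 3, 6, 7];  Q = [1, 2, 3, 4]
  Insert 4 (step 5): P = [2, 3, 4, 7] / [6];  Q = [1, 2, 3, 4] / [5]
  Insert 9 (step 6): P = [2, 3, 4, 7, 9] / [6];  Q = [1, 2, 3, 4, 6] / [5]
  Insert 8 (step 7): P = [2, 3, 4, 7, 8] / [6, 9];  Q = [1, 2, 3, 4, 6] / [5, 7]
  Insert 1 (step 8): P = [1, 3, 4, 7, 8] / [2, 9] / [6];  Q = [1, 2, 3, 4, 6] / [5, 7] / [8]
  Insert 5 (step 9): P = [1, 3, 4, 5, 8] / [2, 7] / [6, 9];  Q = [1, 2, 3, 4, 6] / [5, 7] / [8, 9]
Final shape: (5, 2, 2).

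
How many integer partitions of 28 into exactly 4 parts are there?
p(28, 4 parts) = 169

Partitions of n into exactly k parts are in bijection with partitions of n − k into at most k parts (subtract 1 from each part). So p(28, exactly 4) = p(24, parts ≤ 4). Computing via the recurrence p(m, j) = p(m, j−1) + p(m−j, j) gives 169.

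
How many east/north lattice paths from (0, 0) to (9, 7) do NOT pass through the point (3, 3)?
Number of paths = 7240

Total paths from (0, 0) to (9, 7): C(16, 9) = 11440. Paths through (3, 3): (paths (0, 0) → (3, 3)) × (paths (3, 3) → (9, 7)) = C(6, 3) · C(10, 6) = 20 · 210 = 4200. Avoidance count = 11440 − 4200 = 7240.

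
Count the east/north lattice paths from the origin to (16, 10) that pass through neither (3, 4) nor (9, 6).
Number of paths = 3033865

Inclusion–exclusion. Total paths: C(26, 16) = 5311735. Through P₁: C(7, 3)·C(19, 13) = 949620. Through P₂: C(15, 9)·C(11, 7) = 1651650. Since P₁ is strictly southwest of P₂, a monotone path through both must visit P₁ then P₂; paths through both = C(7, 3)·C(8, 6)·C(11, 7) = 323400. Avoid both = 5311735 − 949620 − 1651650 + 323400 = 3033865.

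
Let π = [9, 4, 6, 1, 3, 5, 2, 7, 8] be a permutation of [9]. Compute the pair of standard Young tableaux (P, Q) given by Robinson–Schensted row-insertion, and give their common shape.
P = [1, 2, 5, 7, 8] / [3, 6] / [4] / [9];  Q = [1, 3, 6, 8, 9] / [2, 5] / [4] / [7];  common shape = (5, 2, 1, 1)

Row-insert the values π_1, π_2, … into P one at a time, bumping the leftmost entry strictly greater than the inserted value down to the next row. The recording tableau Q records, in position (i, j), the step at which that cell was added to P.
  Insert 9 (step 1): P = [9];  Q = [1]
  Insert 4 (step 2): P = [4] / [9];  Q = [1] / [2]
  Insert 6 (step 3): P = [4, 6] / [9];  Q = [1, 3] / [2]
  Insert 1 (step 4): P = [1, 6] / [4] / [9];  Q = [1, 3] / [2] / [4]
  Insert 3 (step 5): P = [1, 3] / [4, 6] / [9];  Q = [1, 3] / [2, 5] / [4]
  Insert 5 (step 6): P = [1, 3, 5] / [4, 6] / [9];  Q = [1, 3, 6] / [2, 5] / [4]
  Insert 2 (step 7): P = [1, 2, 5] / [3, 6] / [4] / [9];  Q = [1, 3, 6] / [2, 5] / [4] / [7]
  Insert 7 (step 8): P = [1, 2, 5, 7] / [3, 6] / [4] / [9];  Q = [1, 3, 6, 8] / [2, 5] / [4] / [7]
  Insert 8 (step 9): P = [1, 2, 5, 7, 8] / [3, 6] / [4] / [9];  Q = [1, 3, 6, 8, 9] / [2, 5] / [4] / [7]
Final shape: (5, 2, 1, 1).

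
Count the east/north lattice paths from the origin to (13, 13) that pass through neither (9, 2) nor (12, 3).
Number of paths = 10322940

Inclusion–exclusion. Total paths: C(26, 13) = 10400600. Through P₁: C(11, 9)·C(15, 4) = 75075. Through P₂: C(15, 12)·C(11, 1) = 5005. Since P₁ is strictly southwest of P₂, a monotone path through both must visit P₁ then P₂; paths through both = C(11, 9)·C(4, 3)·C(11, 1) = 2420. Avoid both = 10400600 − 75075 − 5005 + 2420 = 10322940.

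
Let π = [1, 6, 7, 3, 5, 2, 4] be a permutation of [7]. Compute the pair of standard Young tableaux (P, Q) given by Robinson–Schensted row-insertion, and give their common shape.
P = [1, 2, 4] / [3, 5] / [6, 7];  Q = [1, 2, 3] / [4, 5] / [6, 7];  common shape = (3, 2, 2)

Row-insert the values π_1, π_2, … into P one at a time, bumping the leftmost entry strictly greater than the inserted value down to the next row. The recording tableau Q records, in position (i, j), the step at which that cell was added to P.
  Insert 1 (step 1): P = [1];  Q = [1]
  Insert 6 (step 2): P = [1, 6];  Q = [1, 2]
  Insert 7 (step 3): P = [1, 6, 7];  Q = [1, 2, 3]
  Insert 3 (step 4): P = [1, 3, 7] / [6];  Q = [1, 2, 3] / [4]
  Insert 5 (step 5): P = [1, 3, 5] / [6, 7];  Q = [1, 2, 3] / [4, 5]
  Insert 2 (step 6): P = [1, 2, 5] / [3, 7] / [6];  Q = [1, 2, 3] / [4, 5] / [6]
  Insert 4 (step 7): P = [1, 2, 4] / [3, 5] / [6, 7];  Q = [1, 2, 3] / [4, 5] / [6, 7]
Final shape: (3, 2, 2).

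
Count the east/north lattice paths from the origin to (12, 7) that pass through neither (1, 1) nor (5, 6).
Number of paths = 23956

Inclusion–exclusion. Total paths: C(19, 12) = 50388. Through P₁: C(2, 1)·C(17, 11) = 24752. Through P₂: C(11, 5)·C(8, 7) = 3696. Since P₁ is strictly southwest of P₂, a monotone path through both must visit P₁ then P₂; paths through both = C(2, 1)·C(9, 4)·C(8, 7) = 2016. Avoid both = 50388 − 24752 − 3696 + 2016 = 23956.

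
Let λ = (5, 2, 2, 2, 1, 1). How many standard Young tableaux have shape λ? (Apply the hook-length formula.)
# SYT of shape (5, 2, 2, 2, 1, 1) = 10296

Hook-length formula: f^λ = n! / Π hook(c), product over all cells c of the Young diagram. For λ = (5, 2, 2, 2, 1, 1), n = 13 boxes. Hook lengths by row (left-to-right, top-to-bottom): [10, 7, 3, 2, 1]; [6, 3]; [5, 2]; [4, 1]; [2]; [1]. Product of hooks = 604800. So f^λ = 13! / 604800 = 6227020800 / 604800 = 10296.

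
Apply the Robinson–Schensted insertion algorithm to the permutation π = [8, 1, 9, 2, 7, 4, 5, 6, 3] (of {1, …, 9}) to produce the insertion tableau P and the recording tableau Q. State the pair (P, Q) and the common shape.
P = [1, 2, 3, 5, 6] / [4, 9] / [7] / [8];  Q = [1, 3, 5, 7, 8] / [2, 4] / [6] / [9];  common shape = (5, 2, 1, 1)

Row-insert the values π_1, π_2, … into P one at a time, bumping the leftmost entry strictly greater than the inserted value down to the next row. The recording tableau Q records, in position (i, j), the step at which that cell was added to P.
  Insert 8 (step 1): P = [8];  Q = [1]
  Insert 1 (step 2): P = [1] / [8];  Q = [1] / [2]
  Insert 9 (step 3): P = [1, 9] / [8];  Q = [1, 3] / [2]
  Insert 2 (step 4): P = [1, 2] / [8, 9];  Q = [1, 3] / [2, 4]
  Insert 7 (step 5): P = [1, 2, 7] / [8, 9];  Q = [1, 3, 5] / [2, 4]
  Insert 4 (step 6): P = [1, 2, 4] / [7, 9] / [8];  Q = [1, 3, 5] / [2, 4] / [6]
  Insert 5 (step 7): P = [1, 2, 4, 5] / [7, 9] / [8];  Q = [1, 3, 5, 7] / [2, 4] / [6]
  Insert 6 (step 8): P = [1, 2, 4, 5, 6] / [7, 9] / [8];  Q = [1, 3, 5, 7, 8] / [2, 4] / [6]
  Insert 3 (step 9): P = [1, 2, 3, 5, 6] / [4, 9] / [7] / [8];  Q = [1, 3, 5, 7, 8] / [2, 4] / [6] / [9]
Final shape: (5, 2, 1, 1).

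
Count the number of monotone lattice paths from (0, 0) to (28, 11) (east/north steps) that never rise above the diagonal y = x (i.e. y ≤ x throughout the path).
Number of paths = 1040310648

By the reflection principle (André's argument), the number of monotone paths to (28, 11) with n ≤ m that never go above y = x is C(39, 28) − C(39, 29) = 1676056044 − 635745396 = 1040310648.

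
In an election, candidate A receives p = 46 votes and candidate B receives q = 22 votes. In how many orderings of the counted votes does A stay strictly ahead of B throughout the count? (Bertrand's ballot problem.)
Strict-lead orderings = 141521997156845760

Total orderings of the 68 votes with 46 for A: C(68, 46) = 400978991944396320. By the Bertrand ballot formula (Cycle Lemma / reflection principle), the number of orderings in which A is strictly ahead of B throughout is (p − q)/(p + q) · C(p + q, p) = (46 − 22)/(46 + 22) · 400978991944396320 = 141521997156845760.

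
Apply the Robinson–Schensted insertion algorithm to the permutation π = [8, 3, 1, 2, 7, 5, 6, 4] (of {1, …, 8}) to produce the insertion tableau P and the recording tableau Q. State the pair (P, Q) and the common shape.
P = [1, 2, 4, 6] / [3, 5] / [7] / [8];  Q = [1, 4, 5, 7] / [2, 6] / [3] / [8];  common shape = (4, 2, 1, 1)

Row-insert the values π_1, π_2, … into P one at a time, bumping the leftmost entry strictly greater than the inserted value down to the next row. The recording tableau Q records, in position (i, j), the step at which that cell was added to P.
  Insert 8 (step 1): P = [8];  Q = [1]
  Insert 3 (step 2): P = [3] / [8];  Q = [1] / [2]
  Insert 1 (step 3): P = [1] / [3] / [8];  Q = [1] / [2] / [3]
  Insert 2 (step 4): P = [1, 2] / [3] / [8];  Q = [1, 4] / [2] / [3]
  Insert 7 (step 5): P = [1, 2, 7] / [3] / [8];  Q = [1, 4, 5] / [2] / [3]
  Insert 5 (step 6): P = [1, 2, 5] / [3, 7] / [8];  Q = [1, 4, 5] / [2, 6] / [3]
  Insert 6 (step 7): P = [1, 2, 5, 6] / [3, 7] / [8];  Q = [1, 4, 5, 7] / [2, 6] / [3]
  Insert 4 (step 8): P = [1, 2, 4, 6] / [3, 5] / [7] / [8];  Q = [1, 4, 5, 7] / [2, 6] / [3] / [8]
Final shape: (4, 2, 1, 1).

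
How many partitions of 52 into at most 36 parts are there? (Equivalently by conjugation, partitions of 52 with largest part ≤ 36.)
p(52, parts ≤ 36) = 280905

Use the recurrence p(n, m) = p(n, m−1) + p(n−m, m): either the largest part is < m (count p(n, m−1)) or the largest part is exactly m (remove one copy of m, count p(n−m, m)). With p(0, ·) = 1 this gives p(52, parts ≤ 36) = 280905. (By conjugating Young diagrams, this also counts partitions of 52 into at most 36 parts.)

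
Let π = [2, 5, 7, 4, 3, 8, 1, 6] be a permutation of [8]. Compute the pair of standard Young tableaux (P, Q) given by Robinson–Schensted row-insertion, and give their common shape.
P = [1, 3, 6, 8] / [2, 7] / [4] / [5];  Q = [1, 2, 3, 6] / [4, 8] / [5] / [7];  common shape = (4, 2, 1, 1)

Row-insert the values π_1, π_2, … into P one at a time, bumping the leftmost entry strictly greater than the inserted value down to the next row. The recording tableau Q records, in position (i, j), the step at which that cell was added to P.
  Insert 2 (step 1): P = [2];  Q = [1]
  Insert 5 (step 2): P = [2, 5];  Q = [1, 2]
  Insert 7 (step 3): P = [2, 5, 7];  Q = [1, 2, 3]
  Insert 4 (step 4): P = [2, 4, 7] / [5];  Q = [1, 2, 3] / [4]
  Insert 3 (step 5): P = [2, 3, 7] / [4] / [5];  Q = [1, 2, 3] / [4] / [5]
  Insert 8 (step 6): P = [2, 3, 7, 8] / [4] / [5];  Q = [1, 2, 3, 6] / [4] / [5]
  Insert 1 (step 7): P = [1, 3, 7, 8] / [2] / [4] / [5];  Q = [1, 2, 3, 6] / [4] / [5] / [7]
  Insert 6 (step 8): P = [1, 3, 6, 8] / [2, 7] / [4] / [5];  Q = [1, 2, 3, 6] / [4, 8] / [5] / [7]
Final shape: (4, 2, 1, 1).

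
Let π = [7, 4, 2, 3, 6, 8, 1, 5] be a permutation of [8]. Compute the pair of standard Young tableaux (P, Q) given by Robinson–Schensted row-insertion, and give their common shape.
P = [1, 3, 5, 8] / [2, 6] / [4] / [7];  Q = [1, 4, 5, 6] / [2, 8] / [3] / [7];  common shape = (4, 2, 1, 1)

Row-insert the values π_1, π_2, … into P one at a time, bumping the leftmost entry strictly greater than the inserted value down to the next row. The recording tableau Q records, in position (i, j), the step at which that cell was added to P.
  Insert 7 (step 1): P = [7];  Q = [1]
  Insert 4 (step 2): P = [4] / [7];  Q = [1] / [2]
  Insert 2 (step 3): P = [2] / [4] / [7];  Q = [1] / [2] / [3]
  Insert 3 (step 4): P = [2, 3] / [4] / [7];  Q = [1, 4] / [2] / [3]
  Insert 6 (step 5): P = [2, 3, 6] / [4] / [7];  Q = [1, 4, 5] / [2] / [3]
  Insert 8 (step 6): P = [2, 3, 6, 8] / [4] / [7];  Q = [1, 4, 5, 6] / [2] / [3]
  Insert 1 (step 7): P = [1, 3, 6, 8] / [2] / [4] / [7];  Q = [1, 4, 5, 6] / [2] / [3] / [7]
  Insert 5 (step 8): P = [1, 3, 5, 8] / [2, 6] / [4] / [7];  Q = [1, 4, 5, 6] / [2, 8] / [3] / [7]
Final shape: (4, 2, 1, 1).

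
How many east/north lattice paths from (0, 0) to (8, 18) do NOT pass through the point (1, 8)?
Number of paths = 1387243

Total paths from (0, 0) to (8, 18): C(26, 8) = 1562275. Paths through (1, 8): (paths (0, 0) → (1, 8)) × (paths (1, 8) → (8, 18)) = C(9, 1) · C(17, 7) = 9 · 19448 = 175032. Avoidance count = 1562275 − 175032 = 1387243.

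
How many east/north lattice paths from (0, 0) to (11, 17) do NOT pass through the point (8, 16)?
Number of paths = 18532296

Total paths from (0, 0) to (11, 17): C(28, 11) = 21474180. Paths through (8, 16): (paths (0, 0) → (8, 16)) × (paths (8, 16) → (11, 17)) = C(24, 8) · C(4, 3) = 735471 · 4 = 2941884. Avoidance count = 21474180 − 2941884 = 18532296.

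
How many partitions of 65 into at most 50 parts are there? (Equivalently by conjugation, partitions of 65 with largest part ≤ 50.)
p(65, parts ≤ 50) = 2012050

Use the recurrence p(n, m) = p(n, m−1) + p(n−m, m): either the largest part is < m (count p(n, m−1)) or the largest part is exactly m (remove one copy of m, count p(n−m, m)). With p(0, ·) = 1 this gives p(65, parts ≤ 50) = 2012050. (By conjugating Young diagrams, this also counts partitions of 65 into at most 50 parts.)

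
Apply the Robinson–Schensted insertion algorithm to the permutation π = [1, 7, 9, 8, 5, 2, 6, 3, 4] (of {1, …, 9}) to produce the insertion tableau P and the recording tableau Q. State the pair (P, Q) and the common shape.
P = [1, 2, 3, 4] / [5, 6] / [7, 8] / [9];  Q = [1, 2, 3, 9] / [4, 7] / [5, 8] / [6];  common shape = (4, 2, 2, 1)

Row-insert the values π_1, π_2, … into P one at a time, bumping the leftmost entry strictly greater than the inserted value down to the next row. The recording tableau Q records, in position (i, j), the step at which that cell was added to P.
  Insert 1 (step 1): P = [1];  Q = [1]
  Insert 7 (step 2): P = [1, 7];  Q = [1, 2]
  Insert 9 (step 3): P = [1, 7, 9];  Q = [1, 2, 3]
  Insert 8 (step 4): P = [1, 7, 8] / [9];  Q = [1, 2, 3] / [4]
  Insert 5 (step 5): P = [1, 5, 8] / [7] / [9];  Q = [1, 2, 3] / [4] / [5]
  Insert 2 (step 6): P = [1, 2, 8] / [5] / [7] / [9];  Q = [1, 2, 3] / [4] / [5] / [6]
  Insert 6 (step 7): P = [1, 2, 6] / [5, 8] / [7] / [9];  Q = [1, 2, 3] / [4, 7] / [5] / [6]
  Insert 3 (step 8): P = [1, 2, 3] / [5, 6] / [7, 8] / [9];  Q = [1, 2, 3] / [4, 7] / [5, 8] / [6]
  Insert 4 (step 9): P = [1, 2, 3, 4] / [5, 6] / [7, 8] / [9];  Q = [1, 2, 3, 9] / [4, 7] / [5, 8] / [6]
Final shape: (4, 2, 2, 1).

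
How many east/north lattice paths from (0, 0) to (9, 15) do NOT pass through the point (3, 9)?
Number of paths = 1104224

Total paths from (0, 0) to (9, 15): C(24, 9) = 1307504. Paths through (3, 9): (paths (0, 0) → (3, 9)) × (paths (3, 9) → (9, 15)) = C(12, 3) · C(12, 6) = 220 · 924 = 203280. Avoidance count = 1307504 − 203280 = 1104224.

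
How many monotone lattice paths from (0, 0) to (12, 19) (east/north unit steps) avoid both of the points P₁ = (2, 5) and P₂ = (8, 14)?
Number of paths = 72886359

Inclusion–exclusion. Total paths: C(31, 12) = 141120525. Through P₁: C(7, 2)·C(24, 10) = 41186376. Through P₂: C(22, 8)·C(9, 4) = 40291020. Since P₁ is strictly southwest of P₂, a monotone path through both must visit P₁ then P₂; paths through both = C(7, 2)·C(15, 6)·C(9, 4) = 13243230. Avoid both = 141120525 − 41186376 − 40291020 + 13243230 = 72886359.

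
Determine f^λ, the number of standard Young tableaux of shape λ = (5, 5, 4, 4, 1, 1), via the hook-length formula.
# SYT of shape (5, 5, 4, 4, 1, 1) = 44341440

Hook-length formula: f^λ = n! / Π hook(c), product over all cells c of the Young diagram. For λ = (5, 5, 4, 4, 1, 1), n = 20 boxes. Hook lengths by row (left-to-right, top-to-bottom): [10, 7, 6, 5, 2]; [9, 6, 5, 4, 1]; [7, 4, 3, 2]; [6, 3, 2, 1]; [2]; [1]. Product of hooks = 54867456000. So f^λ = 20! / 54867456000 = 2432902008176640000 / 54867456000 = 44341440.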